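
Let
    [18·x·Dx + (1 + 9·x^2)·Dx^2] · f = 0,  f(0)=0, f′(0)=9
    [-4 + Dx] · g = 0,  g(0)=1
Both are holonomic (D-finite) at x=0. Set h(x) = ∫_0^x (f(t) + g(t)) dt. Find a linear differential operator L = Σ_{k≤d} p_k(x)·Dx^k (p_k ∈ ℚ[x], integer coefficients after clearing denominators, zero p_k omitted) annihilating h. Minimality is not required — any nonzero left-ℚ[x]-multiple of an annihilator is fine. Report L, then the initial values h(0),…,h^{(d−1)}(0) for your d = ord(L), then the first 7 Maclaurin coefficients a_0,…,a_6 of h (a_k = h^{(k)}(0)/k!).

f: a_k = 0, 9, 0, -27, 0, 729/5, 0, …
g: a_k = 1, 4, 8, 32/3, 32/3, 128/15, 256/45, …
L₀ := lclm(L_f,L_g); ord L₀ ≤ 2+1.
∫: right-multiply L₀ by Dx.
L = (36 - 144·x - 972·x^2 - 1296·x^3)·Dx^2 + (-17 + 99·x^2 - 648·x^4)·Dx^3 + (2 + 9·x + 36·x^2 + 81·x^3 + 162·x^4)·Dx^4  (order 4).
h: a_k = 0, 1, 13/2, 8/3, -49/12, 32/15, 463/18, …
ICs: h(0) = 0, h′(0) = 1, h′′(0) = 13, h′′′(0) = 16.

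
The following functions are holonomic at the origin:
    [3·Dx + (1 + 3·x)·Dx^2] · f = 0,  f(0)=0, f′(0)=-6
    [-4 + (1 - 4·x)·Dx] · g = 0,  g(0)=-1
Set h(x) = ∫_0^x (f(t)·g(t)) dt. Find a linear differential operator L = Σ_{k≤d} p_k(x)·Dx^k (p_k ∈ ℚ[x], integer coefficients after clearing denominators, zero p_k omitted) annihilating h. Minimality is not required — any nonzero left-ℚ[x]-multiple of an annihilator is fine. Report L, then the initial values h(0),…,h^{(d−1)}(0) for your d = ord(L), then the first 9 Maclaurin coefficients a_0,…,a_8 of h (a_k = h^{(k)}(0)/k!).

f: a_k = 0, -6, 9, -18, 81/2, -486/5, 243, -4374/7, 6561/4, …
g: a_k = -1, -4, -16, -64, -256, -1024, -4096, -16384, -65536, …
Product ⇒ symmetric product L₀, ord ≤ 2.
h=∫₀ˣh₀: take L = L₀·Dx.
L = 12·Dx + (5 + 36·x)·Dx^2 + (-1 + x + 12·x^2)·Dx^3  (order 3).
h: a_k = 0, 0, 3, 5, 39/2, 543/10, 986/5, 3207/5, 325221/140, …
ICs: h(0) = 0, h′(0) = 0, h′′(0) = 6.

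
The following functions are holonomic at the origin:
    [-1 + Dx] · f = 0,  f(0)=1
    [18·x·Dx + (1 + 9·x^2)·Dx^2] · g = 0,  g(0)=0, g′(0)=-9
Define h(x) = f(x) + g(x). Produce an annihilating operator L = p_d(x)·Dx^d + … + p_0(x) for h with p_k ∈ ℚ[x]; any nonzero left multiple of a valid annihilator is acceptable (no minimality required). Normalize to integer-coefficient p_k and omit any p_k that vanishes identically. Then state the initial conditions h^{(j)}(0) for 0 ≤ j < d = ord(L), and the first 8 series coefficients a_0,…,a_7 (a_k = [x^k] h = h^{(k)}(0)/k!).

L = (18 - 18·x - 486·x^2 - 162·x^3)·Dx + (-19 + 468·x^2 - 81·x^4)·Dx^2 + (1 + 18·x + 18·x^2 + 162·x^3 + 81·x^4)·Dx^3  (order 3).
h: a_k = 1, -8, 1/2, 163/6, 1/24, -3499/24, 1/720, 4723921/5040, …
ICs: h(0) = 1, h′(0) = -8, h′′(0) = 1.

f: a_k = 1, 1, 1/2, 1/6, 1/24, 1/120, 1/720, 1/5040, …
g: a_k = 0, -9, 0, 27, 0, -729/5, 0, 6561/7, …
Sum ⇒ L₀ = lclm(L_f,L_g) in ℚ(x)⟨Dx⟩.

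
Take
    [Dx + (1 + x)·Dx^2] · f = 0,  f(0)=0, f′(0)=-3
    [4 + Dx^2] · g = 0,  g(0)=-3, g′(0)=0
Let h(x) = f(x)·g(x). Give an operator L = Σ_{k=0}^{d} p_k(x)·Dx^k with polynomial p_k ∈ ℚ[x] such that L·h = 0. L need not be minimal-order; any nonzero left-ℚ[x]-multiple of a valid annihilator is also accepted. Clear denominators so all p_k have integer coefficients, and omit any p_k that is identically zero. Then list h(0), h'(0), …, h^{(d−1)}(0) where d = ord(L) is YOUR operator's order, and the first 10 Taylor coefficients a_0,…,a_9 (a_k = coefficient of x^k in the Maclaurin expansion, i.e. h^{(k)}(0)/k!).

f: a_k = 0, -3, 3/2, -1, 3/4, -3/5, 1/2, -3/7, 3/8, -1/3, …
g: a_k = -3, 0, 6, 0, -2, 0, 4/15, 0, -2/105, 0, …
f·g: L₀ = L_f ⊗_s L_g, ord ≤ 2·2.
L = (168 + 864·x + 1456·x^2 + 1024·x^3 + 256·x^4) + (112 + 368·x + 384·x^2 + 128·x^3)·Dx + (102 + 464·x + 744·x^2 + 512·x^3 + 128·x^4)·Dx^2 + (28 + 92·x + 96·x^2 + 32·x^3)·Dx^3 + (15 + 62·x + 95·x^2 + 64·x^3 + 16·x^4)·Dx^4  (order 4).
h: a_k = 0, 9, -9/2, -15, 27/4, 9/5, 0, -39/35, 31/40, -61/105, …
ICs: h(0) = 0, h′(0) = 9, h′′(0) = -9, h′′′(0) = -90.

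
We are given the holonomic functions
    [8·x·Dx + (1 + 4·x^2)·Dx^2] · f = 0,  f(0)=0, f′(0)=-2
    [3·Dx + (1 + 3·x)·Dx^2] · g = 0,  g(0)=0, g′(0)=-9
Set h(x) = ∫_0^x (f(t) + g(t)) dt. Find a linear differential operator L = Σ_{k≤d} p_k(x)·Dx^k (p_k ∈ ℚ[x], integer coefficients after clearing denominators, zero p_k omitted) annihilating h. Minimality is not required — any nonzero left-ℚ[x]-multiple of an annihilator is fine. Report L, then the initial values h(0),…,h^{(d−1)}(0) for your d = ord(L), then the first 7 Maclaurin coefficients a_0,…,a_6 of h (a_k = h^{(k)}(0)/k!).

f: a_k = 0, -2, 0, 8/3, 0, -32/5, 0, …
g: a_k = 0, -9, 27/2, -27, 243/4, -729/5, 729/2, …
Sum ⇒ L₀ = lclm(L_f,L_g) in ℚ(x)⟨Dx⟩.
∫: right-multiply L₀ by Dx.
L = (-24 - 216·x + 288·x^2 + 288·x^3)·Dx^2 + (-26 - 48·x - 120·x^2 + 576·x^3 + 576·x^4)·Dx^3 + (-3 - x + 24·x^2 + 32·x^3 + 144·x^4 + 144·x^5)·Dx^4  (order 4).
h: a_k = 0, 0, -11/2, 9/2, -73/12, 243/20, -761/30, …
ICs: h(0) = 0, h′(0) = 0, h′′(0) = -11, h′′′(0) = 27.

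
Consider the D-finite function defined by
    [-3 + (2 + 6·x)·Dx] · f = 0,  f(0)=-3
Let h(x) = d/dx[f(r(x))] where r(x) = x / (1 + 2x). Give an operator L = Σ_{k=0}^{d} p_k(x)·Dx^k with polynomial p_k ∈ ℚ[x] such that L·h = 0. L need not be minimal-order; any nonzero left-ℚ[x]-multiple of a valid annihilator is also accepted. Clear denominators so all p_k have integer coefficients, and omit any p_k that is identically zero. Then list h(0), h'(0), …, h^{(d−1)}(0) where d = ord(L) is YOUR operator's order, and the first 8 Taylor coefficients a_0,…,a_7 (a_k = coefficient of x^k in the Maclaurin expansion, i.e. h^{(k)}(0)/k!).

L = (-11 - 40·x) + (-2 - 14·x - 20·x^2)·Dx  (order 1).
h: a_k = -9/2, 99/4, -1755/16, 14895/32, -508635/256, 4432509/512, -78986943/2048, 717364935/4096, …
ICs: h(0) = -9/2.

f: a_k = -3, -9/2, 27/8, -81/16, 1215/128, -5103/256, 45927/1024, -216513/2048, …
Substitute x→r, Dx→(1/r')Dx; clear ⇒ L₀.
h=h₀': d/dx-closure on L₀ ⇒ L.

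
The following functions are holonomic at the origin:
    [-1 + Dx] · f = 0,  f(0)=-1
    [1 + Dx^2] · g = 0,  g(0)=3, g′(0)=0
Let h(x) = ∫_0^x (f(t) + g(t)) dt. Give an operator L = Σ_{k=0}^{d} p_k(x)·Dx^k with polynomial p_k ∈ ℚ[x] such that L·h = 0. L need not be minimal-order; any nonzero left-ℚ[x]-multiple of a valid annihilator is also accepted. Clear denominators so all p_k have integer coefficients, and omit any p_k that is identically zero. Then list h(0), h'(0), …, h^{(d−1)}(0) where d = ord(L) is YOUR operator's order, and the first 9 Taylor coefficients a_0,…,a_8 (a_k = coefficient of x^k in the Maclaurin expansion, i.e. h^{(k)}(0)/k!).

L = -Dx + Dx^2 - Dx^3 + Dx^4  (order 4).
h: a_k = 0, 2, -1/2, -2/3, -1/24, 1/60, -1/720, -1/1260, -1/40320, …
ICs: h(0) = 0, h′(0) = 2, h′′(0) = -1, h′′′(0) = -4.

f: a_k = -1, -1, -1/2, -1/6, -1/24, -1/120, -1/720, -1/5040, -1/40320, …
g: a_k = 3, 0, -3/2, 0, 1/8, 0, -1/240, 0, 1/13440, …
Weyl lclm of L_f,L_g ⇒ L₀ (ord ≤ 3).
∫: right-multiply L₀ by Dx.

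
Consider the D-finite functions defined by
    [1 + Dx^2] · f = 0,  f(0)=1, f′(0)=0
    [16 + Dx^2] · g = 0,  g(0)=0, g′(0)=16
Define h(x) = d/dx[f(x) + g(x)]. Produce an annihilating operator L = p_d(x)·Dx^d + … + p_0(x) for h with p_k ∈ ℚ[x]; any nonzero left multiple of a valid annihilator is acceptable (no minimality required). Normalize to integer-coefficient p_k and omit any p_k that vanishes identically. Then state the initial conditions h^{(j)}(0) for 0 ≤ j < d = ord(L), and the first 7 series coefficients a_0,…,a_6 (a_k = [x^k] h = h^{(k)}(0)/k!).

L = 16 + 17·Dx^2 + Dx^4  (order 4).
h: a_k = 16, -1, -128, 1/6, 512/3, -1/120, -4096/45, …
ICs: h(0) = 16, h′(0) = -1, h′′(0) = -256, h′′′(0) = 1.

f: a_k = 1, 0, -1/2, 0, 1/24, 0, -1/720, …
g: a_k = 0, 16, 0, -128/3, 0, 512/15, 0, …
Weyl lclm of L_f,L_g ⇒ L₀ (ord ≤ 4).
h₀' ⇒ L via d/dx closure of L₀.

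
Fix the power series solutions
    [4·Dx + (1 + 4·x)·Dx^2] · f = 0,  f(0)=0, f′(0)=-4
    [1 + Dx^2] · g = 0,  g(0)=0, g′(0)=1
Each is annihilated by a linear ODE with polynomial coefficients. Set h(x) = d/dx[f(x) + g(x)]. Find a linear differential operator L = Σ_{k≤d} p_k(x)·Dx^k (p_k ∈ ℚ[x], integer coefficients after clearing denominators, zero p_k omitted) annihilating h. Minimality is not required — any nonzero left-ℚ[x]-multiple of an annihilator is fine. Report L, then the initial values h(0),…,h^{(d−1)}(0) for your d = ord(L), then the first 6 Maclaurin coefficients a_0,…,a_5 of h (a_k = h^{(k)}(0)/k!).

f: a_k = 0, -4, 8, -64/3, 64, -1024/5, …
g: a_k = 0, 1, 0, -1/6, 0, 1/120, …
f+g: L₀ = lclm(L_f,L_g), ord ≤ 2+2.
Derive L from L₀ (diff closure).
L = (388 + 32·x + 64·x^2) + (33 + 140·x + 48·x^2 + 64·x^3)·Dx + (388 + 32·x + 64·x^2)·Dx^2 + (33 + 140·x + 48·x^2 + 64·x^3)·Dx^3  (order 3).
h: a_k = -3, 16, -129/2, 256, -24575/24, 4096, …
ICs: h(0) = -3, h′(0) = 16, h′′(0) = -129.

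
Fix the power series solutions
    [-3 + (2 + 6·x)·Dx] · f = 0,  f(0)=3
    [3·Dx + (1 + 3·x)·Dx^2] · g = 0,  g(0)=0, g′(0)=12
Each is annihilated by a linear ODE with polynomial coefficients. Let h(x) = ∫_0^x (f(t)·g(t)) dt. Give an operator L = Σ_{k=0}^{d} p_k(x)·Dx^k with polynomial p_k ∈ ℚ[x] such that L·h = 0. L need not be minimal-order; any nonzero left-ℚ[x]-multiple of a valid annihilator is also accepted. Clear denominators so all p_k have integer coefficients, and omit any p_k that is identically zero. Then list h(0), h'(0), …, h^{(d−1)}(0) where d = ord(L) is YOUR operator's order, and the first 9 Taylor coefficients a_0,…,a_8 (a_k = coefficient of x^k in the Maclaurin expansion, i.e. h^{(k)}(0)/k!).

f: a_k = 3, 9/2, -27/8, 81/16, -1215/128, 5103/256, -45927/1024, 216513/2048, -8444007/32768, …
g: a_k = 0, 12, -18, 36, -81, 972/5, -486, 8748/7, -6561/2, …
Product ⇒ symmetric product L₀, ord ≤ 2.
h=∫₀ˣh₀: take L = L₀·Dx.
L = 9·Dx + (4 + 24·x + 36·x^2)·Dx^3  (order 3).
h: a_k = 0, 0, 18, 0, -27/8, 81/10, -5751/320, 22599/560, -6655041/71680, …
ICs: h(0) = 0, h′(0) = 0, h′′(0) = 36.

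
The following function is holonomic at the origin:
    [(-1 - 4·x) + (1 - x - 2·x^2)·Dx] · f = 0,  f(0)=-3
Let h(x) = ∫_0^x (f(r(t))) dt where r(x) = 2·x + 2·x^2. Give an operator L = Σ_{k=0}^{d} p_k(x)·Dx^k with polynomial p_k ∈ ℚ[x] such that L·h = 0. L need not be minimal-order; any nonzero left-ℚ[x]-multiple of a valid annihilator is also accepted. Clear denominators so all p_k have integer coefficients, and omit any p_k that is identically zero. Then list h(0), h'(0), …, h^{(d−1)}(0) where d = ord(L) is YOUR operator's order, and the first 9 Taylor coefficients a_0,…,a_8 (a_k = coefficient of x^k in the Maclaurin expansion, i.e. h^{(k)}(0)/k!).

f: a_k = -3, -3, -9, -15, -33, -63, -129, -255, -513, …
h₀=f(r): pull back L_f along r ⇒ L₀.
h=∫₀ˣh₀: take L = L₀·Dx.
L = (2 + 20·x + 48·x^2 + 32·x^3)·Dx + (-1 + 2·x + 10·x^2 + 16·x^3 + 8·x^4)·Dx^2  (order 2).
h: a_k = 0, -3, -3, -14, -48, -924/5, -748, -21624/7, -13056, …
ICs: h(0) = 0, h′(0) = -3.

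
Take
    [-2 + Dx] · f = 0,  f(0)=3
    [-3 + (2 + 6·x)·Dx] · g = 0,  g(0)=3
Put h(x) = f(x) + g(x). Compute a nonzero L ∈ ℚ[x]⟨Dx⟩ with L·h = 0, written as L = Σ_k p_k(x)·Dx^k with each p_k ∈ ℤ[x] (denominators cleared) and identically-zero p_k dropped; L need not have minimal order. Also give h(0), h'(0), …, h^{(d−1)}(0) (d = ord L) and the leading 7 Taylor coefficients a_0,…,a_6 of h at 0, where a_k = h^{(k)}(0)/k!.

L = (42 + 72·x) + (-25 - 96·x - 144·x^2)·Dx + (2 + 30·x + 72·x^2)·Dx^2  (order 2).
h: a_k = 6, 21/2, 21/8, 145/16, -959/128, 26539/1280, -684809/15360, …
ICs: h(0) = 6, h′(0) = 21/2.

f: a_k = 3, 6, 6, 4, 2, 4/5, 4/15, …
g: a_k = 3, 9/2, -27/8, 81/16, -1215/128, 5103/256, -45927/1024, …
L₀ := lclm(L_f,L_g); ord L₀ ≤ 1+1.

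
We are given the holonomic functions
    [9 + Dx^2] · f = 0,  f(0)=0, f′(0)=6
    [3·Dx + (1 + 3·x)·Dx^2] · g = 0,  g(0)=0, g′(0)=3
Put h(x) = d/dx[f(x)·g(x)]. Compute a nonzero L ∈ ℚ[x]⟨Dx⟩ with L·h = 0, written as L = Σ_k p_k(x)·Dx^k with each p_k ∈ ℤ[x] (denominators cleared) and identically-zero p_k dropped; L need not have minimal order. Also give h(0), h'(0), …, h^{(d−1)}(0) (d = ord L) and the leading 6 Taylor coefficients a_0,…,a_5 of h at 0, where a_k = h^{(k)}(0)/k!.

f: a_k = 0, 6, 0, -9, 0, 81/20, …
g: a_k = 0, 3, -9/2, 9, -81/4, 243/5, …
L₀ := L_f ⊗_s L_g (sym. prod.), ord ≤ 4.
Derive L from L₀ (diff closure).
L = (-675 - 3564·x - 10206·x^2 + 8748·x^3 + 94041·x^4 + 157464·x^5 + 78732·x^6) + (-216 - 864·x + 1620·x^2 + 14580·x^3 + 29160·x^4 + 17496·x^5)·Dx + (-84 - 396·x - 378·x^2 + 5832·x^3 + 23814·x^4 + 34992·x^5 + 17496·x^6)·Dx^2 + (-24 - 96·x + 180·x^2 + 1620·x^3 + 3240·x^4 + 1944·x^5)·Dx^3 + (-1 + 84·x^2 + 540·x^3 + 1485·x^4 + 1944·x^5 + 972·x^6)·Dx^4  (order 4).
h: a_k = 0, 36, -81, 108, -405, 2673/2, …
ICs: h(0) = 0, h′(0) = 36, h′′(0) = -162, h′′′(0) = 648.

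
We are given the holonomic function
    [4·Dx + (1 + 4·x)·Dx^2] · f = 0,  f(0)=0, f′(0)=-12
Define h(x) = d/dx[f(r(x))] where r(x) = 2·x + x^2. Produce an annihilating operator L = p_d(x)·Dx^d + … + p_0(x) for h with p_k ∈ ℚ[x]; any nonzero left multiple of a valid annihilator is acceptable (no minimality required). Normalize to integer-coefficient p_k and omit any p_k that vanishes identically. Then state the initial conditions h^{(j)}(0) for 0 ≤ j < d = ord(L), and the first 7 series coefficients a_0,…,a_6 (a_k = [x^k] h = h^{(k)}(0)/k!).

L = (7 + 8·x + 4·x^2) + (1 + 9·x + 12·x^2 + 4·x^3)·Dx  (order 1).
h: a_k = -24, 168, -1248, 9312, -69504, 518784, -3872256, …
ICs: h(0) = -24.

f: a_k = 0, -12, 24, -64, 192, -3072/5, 2048, …
f∘r: x↦r, Dx↦Dx/r' in L_f ⇒ L₀.
h=h₀': d/dx-closure on L₀ ⇒ L.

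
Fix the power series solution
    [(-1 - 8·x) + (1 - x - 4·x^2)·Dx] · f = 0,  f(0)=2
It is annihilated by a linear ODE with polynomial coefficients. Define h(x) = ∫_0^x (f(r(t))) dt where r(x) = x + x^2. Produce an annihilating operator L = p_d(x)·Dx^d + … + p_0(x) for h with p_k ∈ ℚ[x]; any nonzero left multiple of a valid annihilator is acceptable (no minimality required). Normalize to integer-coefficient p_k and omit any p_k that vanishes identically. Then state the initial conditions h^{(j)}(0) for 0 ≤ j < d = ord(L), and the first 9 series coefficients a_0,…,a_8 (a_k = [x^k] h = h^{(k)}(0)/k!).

f: a_k = 2, 2, 10, 18, 58, 130, 362, 882, 2330, …
Change of var in L_f (x↦r) gives L₀.
h=∫h₀ ⇒ L = L₀·Dx.
L = (1 + 10·x + 24·x^2 + 16·x^3)·Dx + (-1 + x + 5·x^2 + 8·x^3 + 4·x^4)·Dx^2  (order 2).
h: a_k = 0, 2, 1, 4, 19/2, 122/5, 208/3, 1378/7, 2293/4, …
ICs: h(0) = 0, h′(0) = 2.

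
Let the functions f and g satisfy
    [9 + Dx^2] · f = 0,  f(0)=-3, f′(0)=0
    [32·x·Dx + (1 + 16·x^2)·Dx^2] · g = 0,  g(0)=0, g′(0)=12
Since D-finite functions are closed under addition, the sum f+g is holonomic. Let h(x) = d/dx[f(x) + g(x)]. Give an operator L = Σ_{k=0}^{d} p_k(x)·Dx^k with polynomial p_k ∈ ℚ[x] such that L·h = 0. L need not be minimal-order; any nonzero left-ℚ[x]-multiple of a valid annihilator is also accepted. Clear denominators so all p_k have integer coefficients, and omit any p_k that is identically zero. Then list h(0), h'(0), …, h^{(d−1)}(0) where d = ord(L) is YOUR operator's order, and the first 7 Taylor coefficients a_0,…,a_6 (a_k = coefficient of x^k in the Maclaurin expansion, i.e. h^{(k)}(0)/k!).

L = (-52704·x + 967680·x^3 + 663552·x^5) + (-207 + 13104·x^2 + 283392·x^4 + 331776·x^6)·Dx + (-5856·x + 107520·x^3 + 73728·x^5)·Dx^2 + (-23 + 1456·x^2 + 31488·x^4 + 36864·x^6)·Dx^3  (order 3).
h: a_k = 12, 27, -192, -81/2, 3072, 729/40, -49152, …
ICs: h(0) = 12, h′(0) = 27, h′′(0) = -384.

f: a_k = -3, 0, 27/2, 0, -81/8, 0, 243/80, …
g: a_k = 0, 12, 0, -64, 0, 3072/5, 0, …
f+g: L₀ = lclm(L_f,L_g), ord ≤ 2+2.
Derive L from L₀ (diff closure).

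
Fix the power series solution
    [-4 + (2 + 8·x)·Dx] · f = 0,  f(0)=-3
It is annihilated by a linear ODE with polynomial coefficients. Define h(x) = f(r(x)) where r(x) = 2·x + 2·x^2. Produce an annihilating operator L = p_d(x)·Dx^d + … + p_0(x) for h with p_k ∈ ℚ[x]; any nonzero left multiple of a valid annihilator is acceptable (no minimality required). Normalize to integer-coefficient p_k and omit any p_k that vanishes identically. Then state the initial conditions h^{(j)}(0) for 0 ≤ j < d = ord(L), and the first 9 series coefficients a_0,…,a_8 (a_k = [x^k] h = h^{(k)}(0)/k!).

f: a_k = -3, -6, 6, -12, 30, -84, 252, -792, 2574, …
Substitute x→r, Dx→(1/r')Dx; clear ⇒ L₀.
L = (-4 - 8·x) + (1 + 8·x + 8·x^2)·Dx  (order 1).
h: a_k = -3, -12, 12, -48, 216, -1056, 5472, -29568, 164832, …
ICs: h(0) = -3.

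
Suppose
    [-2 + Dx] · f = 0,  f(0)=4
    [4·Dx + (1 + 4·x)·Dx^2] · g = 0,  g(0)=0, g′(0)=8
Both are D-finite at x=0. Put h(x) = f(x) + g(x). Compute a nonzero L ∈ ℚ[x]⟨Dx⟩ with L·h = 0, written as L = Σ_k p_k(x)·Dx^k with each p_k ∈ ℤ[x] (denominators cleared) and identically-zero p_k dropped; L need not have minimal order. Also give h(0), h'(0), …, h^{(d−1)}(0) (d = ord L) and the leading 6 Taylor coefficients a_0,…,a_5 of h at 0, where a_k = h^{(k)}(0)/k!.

f: a_k = 4, 8, 8, 16/3, 8/3, 16/15, …
g: a_k = 0, 8, -16, 128/3, -128, 2048/5, …
Weyl lclm of L_f,L_g ⇒ L₀ (ord ≤ 3).
L = (-40 - 32·x)·Dx + (14 - 16·x - 32·x^2)·Dx^2 + (3 + 16·x + 16·x^2)·Dx^3  (order 3).
h: a_k = 4, 16, -8, 48, -376/3, 1232/3, …
ICs: h(0) = 4, h′(0) = 16, h′′(0) = -16.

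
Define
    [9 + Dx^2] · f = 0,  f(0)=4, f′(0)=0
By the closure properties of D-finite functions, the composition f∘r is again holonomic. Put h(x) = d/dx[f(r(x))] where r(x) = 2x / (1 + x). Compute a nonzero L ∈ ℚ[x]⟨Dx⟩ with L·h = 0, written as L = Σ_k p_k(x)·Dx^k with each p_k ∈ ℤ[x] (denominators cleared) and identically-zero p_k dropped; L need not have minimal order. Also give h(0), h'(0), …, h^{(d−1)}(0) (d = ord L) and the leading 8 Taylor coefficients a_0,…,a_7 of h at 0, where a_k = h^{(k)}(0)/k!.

f: a_k = 4, 0, -18, 0, 27/2, 0, -81/20, 0, …
f∘r: x↦r, Dx↦Dx/r' in L_f ⇒ L₀.
h₀' ⇒ L via d/dx closure of L₀.
L = (42 + 12·x + 6·x^2) + (6 + 18·x + 18·x^2 + 6·x^3)·Dx + (1 + 4·x + 6·x^2 + 4·x^3 + x^4)·Dx^2  (order 2).
h: a_k = 0, -144, 432, 0, -2880, 46224/5, -81648/5, 99648/7, …
ICs: h(0) = 0, h′(0) = -144.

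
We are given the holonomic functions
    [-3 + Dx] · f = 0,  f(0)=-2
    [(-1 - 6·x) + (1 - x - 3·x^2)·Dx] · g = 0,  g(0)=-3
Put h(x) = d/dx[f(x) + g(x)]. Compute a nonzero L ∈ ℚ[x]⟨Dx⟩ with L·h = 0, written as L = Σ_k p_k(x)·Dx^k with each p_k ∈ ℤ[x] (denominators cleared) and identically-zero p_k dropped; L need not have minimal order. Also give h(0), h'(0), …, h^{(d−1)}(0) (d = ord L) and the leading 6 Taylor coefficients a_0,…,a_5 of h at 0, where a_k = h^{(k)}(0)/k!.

f: a_k = -2, -6, -9, -9, -27/4, -81/20, …
g: a_k = -3, -3, -12, -21, -57, -120, …
Weyl lclm of L_f,L_g ⇒ L₀ (ord ≤ 2).
h=h₀': d/dx-closure on L₀ ⇒ L.
L = (54 + 774·x + 864·x^2 + 2916·x^3 + 1458·x^4) + (-33 - 252·x - 477·x^2 - 864·x^3 + 405·x^4 + 486·x^5)·Dx + (5 - 2·x + 63·x^2 - 36·x^3 - 297·x^4 - 162·x^5)·Dx^2  (order 2).
h: a_k = -9, -42, -90, -255, -2481/4, -35163/20, …
ICs: h(0) = -9, h′(0) = -42.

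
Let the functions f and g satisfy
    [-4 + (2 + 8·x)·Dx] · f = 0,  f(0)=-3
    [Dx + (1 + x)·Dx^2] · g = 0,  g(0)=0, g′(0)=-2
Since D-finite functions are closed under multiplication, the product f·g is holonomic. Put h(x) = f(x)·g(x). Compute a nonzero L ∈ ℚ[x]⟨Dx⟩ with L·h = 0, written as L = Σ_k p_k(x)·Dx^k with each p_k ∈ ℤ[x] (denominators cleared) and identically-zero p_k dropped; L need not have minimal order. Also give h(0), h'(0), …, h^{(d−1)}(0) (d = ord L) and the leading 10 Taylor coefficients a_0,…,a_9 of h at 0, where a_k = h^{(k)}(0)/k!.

f: a_k = -3, -6, 6, -12, 30, -84, 252, -792, 2574, -8580, …
g: a_k = 0, -2, 1, -2/3, 1/2, -2/5, 1/3, -2/7, 1/4, -2/9, …
h₀=f·g: eliminate ⇒ L₀, order ≤ 1·2.
L = (10 + 4·x) + (-3 - 12·x)·Dx + (1 + 9·x + 24·x^2 + 16·x^3)·Dx^2  (order 2).
h: a_k = 0, 6, 9, -16, 65/2, -389/5, 1052/5, -21614/35, 268067/140, -259079/42, …
ICs: h(0) = 0, h′(0) = 6.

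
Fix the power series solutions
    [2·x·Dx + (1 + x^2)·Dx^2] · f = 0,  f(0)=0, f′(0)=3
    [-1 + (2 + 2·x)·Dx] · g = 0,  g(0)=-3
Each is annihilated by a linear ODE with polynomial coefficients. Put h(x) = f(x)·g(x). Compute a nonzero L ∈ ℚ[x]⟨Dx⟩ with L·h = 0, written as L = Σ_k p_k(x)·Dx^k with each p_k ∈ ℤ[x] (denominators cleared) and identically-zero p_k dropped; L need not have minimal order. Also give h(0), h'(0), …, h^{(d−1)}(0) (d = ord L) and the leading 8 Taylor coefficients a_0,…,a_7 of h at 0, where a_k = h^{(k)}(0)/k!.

f: a_k = 0, 3, 0, -1, 0, 3/5, 0, -3/7, …
g: a_k = -3, -3/2, 3/8, -3/16, 15/128, -21/256, 63/1024, -99/2048, …
f·g: L₀ = L_f ⊗_s L_g, ord ≤ 2·1.
L = (3 - 4·x - x^2) + (-4 + 4·x + 12·x^2 + 4·x^3)·Dx + (4 + 8·x + 8·x^2 + 8·x^3 + 4·x^4)·Dx^2  (order 2).
h: a_k = 0, -9, -9/2, 33/8, 15/16, -1167/640, -1227/1280, 56559/35840, …
ICs: h(0) = 0, h′(0) = -9.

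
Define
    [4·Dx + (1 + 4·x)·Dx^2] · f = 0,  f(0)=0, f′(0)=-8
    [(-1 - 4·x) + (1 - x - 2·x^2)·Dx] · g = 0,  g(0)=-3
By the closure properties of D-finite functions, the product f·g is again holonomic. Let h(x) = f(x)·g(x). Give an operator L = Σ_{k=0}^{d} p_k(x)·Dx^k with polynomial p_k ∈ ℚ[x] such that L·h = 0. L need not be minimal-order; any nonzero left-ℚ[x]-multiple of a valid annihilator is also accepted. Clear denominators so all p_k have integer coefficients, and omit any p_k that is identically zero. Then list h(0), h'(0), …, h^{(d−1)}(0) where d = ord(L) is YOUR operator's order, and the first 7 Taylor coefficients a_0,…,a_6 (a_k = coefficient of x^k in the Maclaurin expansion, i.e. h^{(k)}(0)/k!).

L = (8 + 32·x) + (-2 + 20·x + 40·x^2)·Dx + (-1 - 3·x + 6·x^2 + 8·x^3)·Dx^2  (order 2).
h: a_k = 0, 24, -24, 152, -280, 6264/5, -17016/5, …
ICs: h(0) = 0, h′(0) = 24.

f: a_k = 0, -8, 16, -128/3, 128, -2048/5, 4096/3, …
g: a_k = -3, -3, -9, -15, -33, -63, -129, …
h₀=f·g: eliminate ⇒ L₀, order ≤ 2·1.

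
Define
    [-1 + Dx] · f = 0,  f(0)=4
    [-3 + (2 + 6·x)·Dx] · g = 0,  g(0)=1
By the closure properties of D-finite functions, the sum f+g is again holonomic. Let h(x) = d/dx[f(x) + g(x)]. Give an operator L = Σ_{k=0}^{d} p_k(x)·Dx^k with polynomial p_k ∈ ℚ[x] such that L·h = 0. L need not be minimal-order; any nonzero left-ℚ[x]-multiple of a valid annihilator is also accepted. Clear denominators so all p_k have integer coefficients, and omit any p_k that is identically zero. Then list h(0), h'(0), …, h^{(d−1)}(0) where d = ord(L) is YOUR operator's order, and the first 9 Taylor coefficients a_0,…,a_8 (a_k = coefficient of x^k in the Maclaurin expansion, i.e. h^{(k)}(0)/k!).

f: a_k = 4, 4, 2, 2/3, 1/6, 1/30, 1/180, 1/1260, 1/10080, …
g: a_k = 1, 3/2, -9/8, 27/16, -405/128, 1701/256, -15309/1024, 72171/2048, -2814669/32768, …
f+g: L₀ = lclm(L_f,L_g), ord ≤ 1+1.
Differentiate: ansatz ord ≤ ord L₀ ⇒ L.
L = (-33 - 18·x) + (23 - 24·x - 36·x^2)·Dx + (10 + 42·x + 36·x^2)·Dx^2  (order 2).
h: a_k = 11/2, 7/4, 113/16, -1151/96, 25643/768, -688649/7680, 22734377/92160, -886619711/1290240, 39897935123/20643840, …
ICs: h(0) = 11/2, h′(0) = 7/4.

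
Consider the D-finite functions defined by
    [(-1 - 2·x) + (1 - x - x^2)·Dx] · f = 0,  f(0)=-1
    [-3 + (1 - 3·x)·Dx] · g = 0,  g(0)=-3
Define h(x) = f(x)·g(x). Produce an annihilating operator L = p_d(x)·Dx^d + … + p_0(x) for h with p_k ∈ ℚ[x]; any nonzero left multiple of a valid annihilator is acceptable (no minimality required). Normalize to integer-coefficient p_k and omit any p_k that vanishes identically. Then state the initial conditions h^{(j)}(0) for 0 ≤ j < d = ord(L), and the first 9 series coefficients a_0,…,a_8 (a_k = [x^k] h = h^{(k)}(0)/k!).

L = (-4 + 4·x + 9·x^2) + (1 - 4·x + 2·x^2 + 3·x^3)·Dx  (order 1).
h: a_k = 3, 12, 42, 135, 420, 1284, 3891, 11736, 35310, …
ICs: h(0) = 3.

f: a_k = -1, -1, -2, -3, -5, -8, -13, -21, -34, …
g: a_k = -3, -9, -27, -81, -243, -729, -2187, -6561, -19683, …
Sym-product of L_f,L_g gives L₀ (≤ ord 1).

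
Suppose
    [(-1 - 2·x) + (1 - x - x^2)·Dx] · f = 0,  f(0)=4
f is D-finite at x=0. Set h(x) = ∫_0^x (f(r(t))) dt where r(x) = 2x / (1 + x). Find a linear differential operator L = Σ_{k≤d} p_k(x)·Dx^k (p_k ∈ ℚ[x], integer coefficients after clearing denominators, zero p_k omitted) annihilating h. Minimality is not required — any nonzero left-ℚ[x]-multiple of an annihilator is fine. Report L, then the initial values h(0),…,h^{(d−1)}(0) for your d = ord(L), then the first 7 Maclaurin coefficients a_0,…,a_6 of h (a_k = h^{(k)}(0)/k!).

f: a_k = 4, 4, 8, 12, 20, 32, 52, …
f∘r: x↦r, Dx↦Dx/r' in L_f ⇒ L₀.
h=∫h₀ ⇒ L = L₀·Dx.
L = (2 + 10·x)·Dx + (-1 - x + 5·x^2 + 5·x^3)·Dx^2  (order 2).
h: a_k = 0, 4, 4, 8, 10, 24, 100/3, …
ICs: h(0) = 0, h′(0) = 4.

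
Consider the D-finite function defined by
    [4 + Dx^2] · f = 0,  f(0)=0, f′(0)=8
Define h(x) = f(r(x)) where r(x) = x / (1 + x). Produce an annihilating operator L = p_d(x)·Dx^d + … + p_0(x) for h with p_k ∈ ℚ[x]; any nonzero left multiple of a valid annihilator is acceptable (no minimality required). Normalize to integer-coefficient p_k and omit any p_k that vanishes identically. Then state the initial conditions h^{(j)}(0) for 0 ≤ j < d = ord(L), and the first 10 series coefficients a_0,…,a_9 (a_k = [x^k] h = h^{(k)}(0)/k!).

L = 4 + (2 + 6·x + 6·x^2 + 2·x^3)·Dx + (1 + 4·x + 6·x^2 + 4·x^3 + x^4)·Dx^2  (order 2).
h: a_k = 0, 8, -8, 8/3, 8, -344/15, 40, -17672/315, 3032/45, -197048/2835, …
ICs: h(0) = 0, h′(0) = 8.

f: a_k = 0, 8, 0, -16/3, 0, 16/15, 0, -32/315, 0, 16/2835, …
L₀ from L_f via x↦r, Dx↦r'^{-1}Dx.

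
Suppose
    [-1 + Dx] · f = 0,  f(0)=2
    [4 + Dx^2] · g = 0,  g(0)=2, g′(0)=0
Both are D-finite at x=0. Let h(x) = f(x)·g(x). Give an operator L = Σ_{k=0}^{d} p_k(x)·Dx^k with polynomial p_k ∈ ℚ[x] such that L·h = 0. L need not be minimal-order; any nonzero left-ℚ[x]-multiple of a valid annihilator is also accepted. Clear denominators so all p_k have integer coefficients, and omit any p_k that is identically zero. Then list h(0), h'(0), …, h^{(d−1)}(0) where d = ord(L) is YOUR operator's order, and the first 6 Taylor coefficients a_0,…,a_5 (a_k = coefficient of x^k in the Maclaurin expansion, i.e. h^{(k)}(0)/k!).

f: a_k = 2, 2, 1, 1/3, 1/12, 1/60, …
g: a_k = 2, 0, -4, 0, 4/3, 0, …
h₀=f·g: eliminate ⇒ L₀, order ≤ 1·2.
L = 5 - 2·Dx + Dx^2  (order 2).
h: a_k = 4, 4, -6, -22/3, -7/6, 41/30, …
ICs: h(0) = 4, h′(0) = 4.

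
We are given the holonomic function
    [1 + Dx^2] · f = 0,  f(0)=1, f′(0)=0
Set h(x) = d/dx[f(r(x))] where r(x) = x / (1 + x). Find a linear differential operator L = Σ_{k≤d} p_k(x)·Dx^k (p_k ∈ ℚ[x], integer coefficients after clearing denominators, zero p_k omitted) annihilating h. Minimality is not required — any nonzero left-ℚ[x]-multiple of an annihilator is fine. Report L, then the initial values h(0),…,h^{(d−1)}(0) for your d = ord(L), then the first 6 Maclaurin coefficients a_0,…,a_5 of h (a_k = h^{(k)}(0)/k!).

L = (7 + 12·x + 6·x^2) + (6 + 18·x + 18·x^2 + 6·x^3)·Dx + (1 + 4·x + 6·x^2 + 4·x^3 + x^4)·Dx^2  (order 2).
h: a_k = 0, -1, 3, -35/6, 55/6, -1501/120, …
ICs: h(0) = 0, h′(0) = -1.

f: a_k = 1, 0, -1/2, 0, 1/24, 0, …
L₀ from L_f via x↦r, Dx↦r'^{-1}Dx.
h=h₀': d/dx-closure on L₀ ⇒ L.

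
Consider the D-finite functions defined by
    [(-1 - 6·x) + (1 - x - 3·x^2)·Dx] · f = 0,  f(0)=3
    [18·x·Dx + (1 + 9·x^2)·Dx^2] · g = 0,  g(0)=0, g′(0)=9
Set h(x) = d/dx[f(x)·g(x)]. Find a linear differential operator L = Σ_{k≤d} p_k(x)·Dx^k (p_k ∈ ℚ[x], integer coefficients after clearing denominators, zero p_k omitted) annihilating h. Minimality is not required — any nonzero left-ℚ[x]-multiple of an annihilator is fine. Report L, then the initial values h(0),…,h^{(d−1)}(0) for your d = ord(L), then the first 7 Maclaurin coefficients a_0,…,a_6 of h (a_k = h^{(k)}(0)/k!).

L = (-6 + 1134·x^2 + 1944·x^3 + 8748·x^4) + (6 + 42·x + 54·x^2 + 270·x^3 + 1944·x^4 + 5832·x^5)·Dx + (-1 - 2·x - 30·x^2 + 18·x^3 - 108·x^4 + 324·x^5 + 729·x^6)·Dx^2  (order 2).
h: a_k = 27, 54, 81, 432, 3132, 28512/5, 621/5, …
ICs: h(0) = 27, h′(0) = 54.

f: a_k = 3, 3, 12, 21, 57, 120, 291, …
g: a_k = 0, 9, 0, -27, 0, 729/5, 0, …
h₀=f·g: eliminate ⇒ L₀, order ≤ 1·2.
Derive L from L₀ (diff closure).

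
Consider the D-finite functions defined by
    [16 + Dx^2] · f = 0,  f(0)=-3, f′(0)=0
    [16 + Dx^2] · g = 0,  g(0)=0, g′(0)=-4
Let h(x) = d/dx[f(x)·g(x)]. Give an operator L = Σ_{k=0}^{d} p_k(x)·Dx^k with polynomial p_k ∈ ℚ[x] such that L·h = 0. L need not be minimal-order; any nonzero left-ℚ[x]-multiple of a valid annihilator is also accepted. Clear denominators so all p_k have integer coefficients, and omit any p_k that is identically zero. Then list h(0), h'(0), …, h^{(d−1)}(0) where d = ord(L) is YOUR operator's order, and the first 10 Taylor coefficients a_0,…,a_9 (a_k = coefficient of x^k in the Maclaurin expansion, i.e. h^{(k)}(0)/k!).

f: a_k = -3, 0, 24, 0, -32, 0, 256/15, 0, -512/105, 0, …
g: a_k = 0, -4, 0, 32/3, 0, -128/15, 0, 1024/315, 0, -2048/2835, …
Sym-product of L_f,L_g gives L₀ (≤ ord 4).
h=h₀': d/dx-closure on L₀ ⇒ L.
L = 64 + Dx^2  (order 2).
h: a_k = 12, 0, -384, 0, 2048, 0, -65536/15, 0, 524288/105, 0, …
ICs: h(0) = 12, h′(0) = 0.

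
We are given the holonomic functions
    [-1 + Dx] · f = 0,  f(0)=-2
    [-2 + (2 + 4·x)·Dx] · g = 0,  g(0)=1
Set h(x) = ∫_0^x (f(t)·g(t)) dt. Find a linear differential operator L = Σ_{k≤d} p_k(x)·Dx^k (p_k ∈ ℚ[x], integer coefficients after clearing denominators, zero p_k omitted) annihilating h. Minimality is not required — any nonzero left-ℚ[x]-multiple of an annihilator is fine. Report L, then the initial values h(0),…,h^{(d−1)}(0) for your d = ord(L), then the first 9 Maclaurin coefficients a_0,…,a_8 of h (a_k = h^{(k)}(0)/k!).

L = (-2 - 2·x)·Dx + (1 + 2·x)·Dx^2  (order 2).
h: a_k = 0, -2, -2, -2/3, -1/3, 1/15, -7/45, 61/315, -347/1260, …
ICs: h(0) = 0, h′(0) = -2.

f: a_k = -2, -2, -1, -1/3, -1/12, -1/60, -1/360, -1/2520, -1/20160, …
g: a_k = 1, 1, -1/2, 1/2, -5/8, 7/8, -21/16, 33/16, -429/128, …
h₀=f·g: eliminate ⇒ L₀, order ≤ 1·1.
h=∫h₀ ⇒ L = L₀·Dx.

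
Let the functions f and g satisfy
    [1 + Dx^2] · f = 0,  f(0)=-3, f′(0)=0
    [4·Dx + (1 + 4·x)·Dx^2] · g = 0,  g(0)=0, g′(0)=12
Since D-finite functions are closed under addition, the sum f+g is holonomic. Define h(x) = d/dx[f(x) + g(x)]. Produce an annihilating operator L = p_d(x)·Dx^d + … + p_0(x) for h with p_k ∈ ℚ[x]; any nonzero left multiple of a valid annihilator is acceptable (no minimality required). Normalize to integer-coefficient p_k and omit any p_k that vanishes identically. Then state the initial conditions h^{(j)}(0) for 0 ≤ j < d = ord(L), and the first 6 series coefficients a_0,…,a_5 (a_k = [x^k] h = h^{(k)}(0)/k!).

f: a_k = -3, 0, 3/2, 0, -1/8, 0, …
g: a_k = 0, 12, -24, 64, -192, 3072/5, …
Sum ⇒ L₀ = lclm(L_f,L_g) in ℚ(x)⟨Dx⟩.
Derive L from L₀ (diff closure).
L = (388 + 32·x + 64·x^2) + (33 + 140·x + 48·x^2 + 64·x^3)·Dx + (388 + 32·x + 64·x^2)·Dx^2 + (33 + 140·x + 48·x^2 + 64·x^3)·Dx^3  (order 3).
h: a_k = 12, -45, 192, -1537/2, 3072, -491519/40, …
ICs: h(0) = 12, h′(0) = -45, h′′(0) = 384.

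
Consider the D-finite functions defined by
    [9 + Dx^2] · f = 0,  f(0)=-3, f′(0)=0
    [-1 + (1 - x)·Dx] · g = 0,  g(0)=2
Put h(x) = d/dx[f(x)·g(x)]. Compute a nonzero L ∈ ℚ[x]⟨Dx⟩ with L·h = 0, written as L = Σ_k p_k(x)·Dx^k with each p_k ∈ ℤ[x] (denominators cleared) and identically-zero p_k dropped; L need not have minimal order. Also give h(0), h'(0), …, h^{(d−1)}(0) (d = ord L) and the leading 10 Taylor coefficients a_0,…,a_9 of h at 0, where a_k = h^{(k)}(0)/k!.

f: a_k = -3, 0, 27/2, 0, -81/8, 0, 243/80, 0, -2187/4480, 0, …
g: a_k = 2, 2, 2, 2, 2, 2, 2, 2, 2, 2, …
Sym-product of L_f,L_g gives L₀ (≤ ord 2).
Differentiate: ansatz ord ≤ ord L₀ ⇒ L.
L = (7 - 18·x + 9·x^2) + (-2 + 2·x)·Dx + (1 - 2·x + x^2)·Dx^2  (order 2).
h: a_k = -6, 42, 63, 3, 15/4, 819/20, 1911/40, 13101/280, 117909/2240, 133197/2240, …
ICs: h(0) = -6, h′(0) = 42.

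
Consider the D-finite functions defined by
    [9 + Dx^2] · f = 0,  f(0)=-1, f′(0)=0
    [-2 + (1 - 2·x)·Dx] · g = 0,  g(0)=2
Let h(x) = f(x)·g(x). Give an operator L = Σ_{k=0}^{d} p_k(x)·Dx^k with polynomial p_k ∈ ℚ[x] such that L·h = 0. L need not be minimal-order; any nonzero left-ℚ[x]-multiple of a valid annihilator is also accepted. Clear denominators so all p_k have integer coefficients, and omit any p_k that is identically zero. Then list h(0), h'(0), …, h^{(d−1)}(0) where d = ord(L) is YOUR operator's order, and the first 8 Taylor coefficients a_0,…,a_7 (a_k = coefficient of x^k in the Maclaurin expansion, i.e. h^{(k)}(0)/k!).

f: a_k = -1, 0, 9/2, 0, -27/8, 0, 81/80, 0, …
g: a_k = 2, 4, 8, 16, 32, 64, 128, 256, …
Sym-product of L_f,L_g gives L₀ (≤ ord 2).
L = (-9 + 18·x) + 4·Dx + (-1 + 2·x)·Dx^2  (order 2).
h: a_k = -2, -4, 1, 2, -11/4, -11/2, -359/40, -359/20, …
ICs: h(0) = -2, h′(0) = -4.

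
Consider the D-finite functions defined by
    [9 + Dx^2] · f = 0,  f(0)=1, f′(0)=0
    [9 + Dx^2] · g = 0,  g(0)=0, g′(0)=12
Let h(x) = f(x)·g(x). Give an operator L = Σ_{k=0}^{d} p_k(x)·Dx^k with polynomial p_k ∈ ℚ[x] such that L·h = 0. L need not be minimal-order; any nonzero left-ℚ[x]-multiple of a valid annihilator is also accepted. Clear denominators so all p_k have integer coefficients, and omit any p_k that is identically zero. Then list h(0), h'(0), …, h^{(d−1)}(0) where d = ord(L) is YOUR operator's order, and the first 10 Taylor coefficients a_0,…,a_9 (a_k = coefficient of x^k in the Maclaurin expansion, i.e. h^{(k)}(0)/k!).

f: a_k = 1, 0, -9/2, 0, 27/8, 0, -81/80, 0, 729/4480, 0, …
g: a_k = 0, 12, 0, -18, 0, 81/10, 0, -243/140, 0, 243/1120, …
L₀ := L_f ⊗_s L_g (sym. prod.), ord ≤ 4.
L = 36·Dx + Dx^3  (order 3).
h: a_k = 0, 12, 0, -72, 0, 648/5, 0, -3888/35, 0, 1944/35, …
ICs: h(0) = 0, h′(0) = 12, h′′(0) = 0.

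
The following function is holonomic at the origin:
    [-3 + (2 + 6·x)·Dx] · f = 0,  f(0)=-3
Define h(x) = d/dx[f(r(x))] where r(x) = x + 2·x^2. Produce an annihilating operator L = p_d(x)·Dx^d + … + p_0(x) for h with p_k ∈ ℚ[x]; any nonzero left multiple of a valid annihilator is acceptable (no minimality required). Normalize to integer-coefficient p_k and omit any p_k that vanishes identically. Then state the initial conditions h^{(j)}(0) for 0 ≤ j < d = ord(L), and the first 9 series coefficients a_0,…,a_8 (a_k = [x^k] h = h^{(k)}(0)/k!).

L = 5 + (-2 - 14·x - 36·x^2 - 48·x^3)·Dx  (order 1).
h: a_k = -9/2, -45/4, 405/16, -945/32, -6075/256, 100845/512, -876015/2048, 846855/4096, 106058565/65536, …
ICs: h(0) = -9/2.

f: a_k = -3, -9/2, 27/8, -81/16, 1215/128, -5103/256, 45927/1024, -216513/2048, 8444007/32768, …
h₀=f(r): pull back L_f along r ⇒ L₀.
Derive L from L₀ (diff closure).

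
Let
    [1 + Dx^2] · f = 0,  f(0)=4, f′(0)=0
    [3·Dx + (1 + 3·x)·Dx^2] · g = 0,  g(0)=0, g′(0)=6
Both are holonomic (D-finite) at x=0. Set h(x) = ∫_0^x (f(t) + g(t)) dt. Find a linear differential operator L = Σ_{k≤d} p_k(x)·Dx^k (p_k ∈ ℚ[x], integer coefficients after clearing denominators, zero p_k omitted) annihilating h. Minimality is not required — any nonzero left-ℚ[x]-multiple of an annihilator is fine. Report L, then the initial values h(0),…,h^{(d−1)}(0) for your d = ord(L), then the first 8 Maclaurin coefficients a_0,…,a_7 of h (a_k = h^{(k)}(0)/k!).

L = (165 + 18·x + 27·x^2)·Dx^2 + (19 + 63·x + 27·x^2 + 27·x^3)·Dx^3 + (165 + 18·x + 27·x^2)·Dx^4 + (19 + 63·x + 27·x^2 + 27·x^3)·Dx^5  (order 5).
h: a_k = 0, 4, 3, -11/3, 9/2, -121/15, 81/5, -43741/1260, …
ICs: h(0) = 0, h′(0) = 4, h′′(0) = 6, h′′′(0) = -22, h′′′′(0) = 108.

f: a_k = 4, 0, -2, 0, 1/6, 0, -1/180, 0, …
g: a_k = 0, 6, -9, 18, -81/2, 486/5, -243, 4374/7, …
Sum ⇒ L₀ = lclm(L_f,L_g) in ℚ(x)⟨Dx⟩.
h=∫h₀ ⇒ L = L₀·Dx.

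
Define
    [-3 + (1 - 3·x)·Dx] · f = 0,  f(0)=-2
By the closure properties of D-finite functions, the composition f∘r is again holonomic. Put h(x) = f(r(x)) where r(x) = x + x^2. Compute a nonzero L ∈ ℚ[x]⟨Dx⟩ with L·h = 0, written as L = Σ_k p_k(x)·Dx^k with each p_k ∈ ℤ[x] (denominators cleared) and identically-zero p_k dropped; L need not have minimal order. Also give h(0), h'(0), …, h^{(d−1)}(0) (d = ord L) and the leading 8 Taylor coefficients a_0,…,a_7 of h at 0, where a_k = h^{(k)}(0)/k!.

L = (3 + 6·x) + (-1 + 3·x + 3·x^2)·Dx  (order 1).
h: a_k = -2, -6, -24, -90, -342, -1296, -4914, -18630, …
ICs: h(0) = -2.

f: a_k = -2, -6, -18, -54, -162, -486, -1458, -4374, …
h₀=f(r): pull back L_f along r ⇒ L₀.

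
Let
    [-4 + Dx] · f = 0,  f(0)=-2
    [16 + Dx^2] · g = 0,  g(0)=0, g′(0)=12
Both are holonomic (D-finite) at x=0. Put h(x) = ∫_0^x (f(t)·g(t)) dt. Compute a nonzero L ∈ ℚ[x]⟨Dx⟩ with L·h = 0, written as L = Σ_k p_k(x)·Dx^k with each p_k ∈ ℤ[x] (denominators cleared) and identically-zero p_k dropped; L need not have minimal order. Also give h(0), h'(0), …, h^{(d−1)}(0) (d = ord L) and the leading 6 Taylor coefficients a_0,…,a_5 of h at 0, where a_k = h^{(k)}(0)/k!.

f: a_k = -2, -8, -16, -64/3, -64/3, -256/15, …
g: a_k = 0, 12, 0, -32, 0, 128/5, …
Sym-product of L_f,L_g gives L₀ (≤ ord 2).
Integrate: L := L₀·Dx.
L = 32·Dx - 8·Dx^2 + Dx^3  (order 3).
h: a_k = 0, 0, -12, -32, -32, 0, …
ICs: h(0) = 0, h′(0) = 0, h′′(0) = -24.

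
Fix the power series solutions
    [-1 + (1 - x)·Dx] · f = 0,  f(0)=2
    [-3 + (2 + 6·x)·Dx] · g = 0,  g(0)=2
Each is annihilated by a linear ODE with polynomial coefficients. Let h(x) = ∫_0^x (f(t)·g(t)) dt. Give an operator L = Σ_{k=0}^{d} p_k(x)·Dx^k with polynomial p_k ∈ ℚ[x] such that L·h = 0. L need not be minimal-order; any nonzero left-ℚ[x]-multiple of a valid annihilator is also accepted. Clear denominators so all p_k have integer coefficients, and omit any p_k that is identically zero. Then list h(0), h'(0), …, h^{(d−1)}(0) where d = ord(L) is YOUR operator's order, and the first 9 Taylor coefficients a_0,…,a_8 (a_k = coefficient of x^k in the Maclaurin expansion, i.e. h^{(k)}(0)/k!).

f: a_k = 2, 2, 2, 2, 2, 2, 2, 2, 2, …
g: a_k = 2, 3, -9/4, 27/8, -405/64, 1701/128, -15309/512, 72171/1024, -2814669/16384, …
Product ⇒ symmetric product L₀, ord ≤ 1.
h=∫h₀ ⇒ L = L₀·Dx.
L = (5 + 3·x)·Dx + (-2 - 4·x + 6·x^2)·Dx^2  (order 2).
h: a_k = 0, 4, 5, 11/6, 49/16, -13/160, 1675/384, -8609/1792, 54953/4096, …
ICs: h(0) = 0, h′(0) = 4.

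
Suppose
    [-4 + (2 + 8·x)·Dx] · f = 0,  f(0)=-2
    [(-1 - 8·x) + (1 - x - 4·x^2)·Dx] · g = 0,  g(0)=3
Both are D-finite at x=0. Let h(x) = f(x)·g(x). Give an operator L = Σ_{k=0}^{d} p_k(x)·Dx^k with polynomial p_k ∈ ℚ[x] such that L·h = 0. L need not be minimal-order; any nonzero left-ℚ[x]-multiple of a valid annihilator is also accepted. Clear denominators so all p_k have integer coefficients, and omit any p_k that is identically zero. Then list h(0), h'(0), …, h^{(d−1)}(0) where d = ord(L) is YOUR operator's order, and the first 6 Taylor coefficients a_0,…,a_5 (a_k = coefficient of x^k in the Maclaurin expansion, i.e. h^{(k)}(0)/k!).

L = (3 + 10·x + 24·x^2) + (-1 - 3·x + 8·x^2 + 16·x^3)·Dx  (order 1).
h: a_k = -6, -18, -30, -126, -186, -858, …
ICs: h(0) = -6.

f: a_k = -2, -4, 4, -8, 20, -56, …
g: a_k = 3, 3, 15, 27, 87, 195, …
L₀ := L_f ⊗_s L_g (sym. prod.), ord ≤ 1.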